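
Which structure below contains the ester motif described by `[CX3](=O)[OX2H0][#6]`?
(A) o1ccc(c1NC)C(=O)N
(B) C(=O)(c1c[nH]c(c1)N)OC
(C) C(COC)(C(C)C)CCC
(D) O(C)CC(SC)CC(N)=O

B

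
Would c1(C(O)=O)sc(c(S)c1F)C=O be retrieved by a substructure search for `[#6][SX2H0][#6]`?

No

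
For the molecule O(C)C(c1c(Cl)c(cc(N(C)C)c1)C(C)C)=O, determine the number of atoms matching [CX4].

6

The query [CX4] means: C with X4: aliphatic carbon with exactly 4 total connections (bonds + H).
Check the 17 heavy atoms by environment: 6× c (aromatic, X3) → no; 6× C (X4) → match; 1× C (X3) → no; 1× O (X1) → no; 1× O (X2) → no; 1× Cl (X1) → no; 1× N (X3) → no.
That gives 6 matching atoms.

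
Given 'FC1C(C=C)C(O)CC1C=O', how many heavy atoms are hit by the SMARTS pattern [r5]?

5

Check the 11 heavy atoms by environment: 5× C (in 5-ring) → match; 1× F (acyclic) → no; 3× C (acyclic) → no; 2× O (acyclic) → no.
That gives 5 matching atoms.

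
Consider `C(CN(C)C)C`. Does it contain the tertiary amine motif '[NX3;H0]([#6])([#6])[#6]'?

Yes

The pattern [NX3;H0]([#6])([#6])[#6] describes a trivalent nitrogen with no H, bonded to three carbons — a tertiary amine.
The molecule carries a dimethylamino group (-N(CH3)2), whose atoms satisfy every constraint of the query, so the pattern matches.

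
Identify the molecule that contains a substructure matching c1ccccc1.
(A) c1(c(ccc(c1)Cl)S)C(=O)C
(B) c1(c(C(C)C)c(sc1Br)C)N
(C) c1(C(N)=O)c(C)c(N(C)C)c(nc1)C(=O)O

A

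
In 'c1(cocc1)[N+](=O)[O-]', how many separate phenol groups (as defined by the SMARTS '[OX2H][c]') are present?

[OX2H][c] is the SMARTS for a phenol: a hydroxyl oxygen attached to an aromatic carbon.
No fragment in the molecule satisfies every constraint, giving 0 matches.

0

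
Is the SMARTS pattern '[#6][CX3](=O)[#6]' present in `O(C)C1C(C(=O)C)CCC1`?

Yes

The pattern [#6][CX3](=O)[#6] describes a carbonyl carbon (no H) flanked by two carbons — a ketone.
The molecule carries an acetyl/ketone group (-C(=O)CH3), whose atoms satisfy every constraint of the query, so the pattern matches.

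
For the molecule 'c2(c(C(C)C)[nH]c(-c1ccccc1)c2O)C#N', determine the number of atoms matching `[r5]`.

5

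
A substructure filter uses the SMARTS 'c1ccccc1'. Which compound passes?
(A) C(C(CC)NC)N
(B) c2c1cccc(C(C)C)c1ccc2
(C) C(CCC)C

B

c1ccccc1 describes six aromatic carbons in a ring (a benzene ring).
(A) has a methyl group (-CH3) but no six-membered all-carbon aromatic ring is present.
(B) contains the required atom environment, so the pattern matches.
(C) has a methyl group (-CH3) but no six-membered all-carbon aromatic ring is present.
So the answer is (B).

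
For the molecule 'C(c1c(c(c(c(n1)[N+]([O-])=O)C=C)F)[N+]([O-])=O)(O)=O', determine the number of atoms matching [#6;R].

5

Check the 18 heavy atoms by environment: 1× n (aromatic, in 6-ring) → no; 5× c (aromatic, in 6-ring) → match; 2× N (charge +1, acyclic) → no; 2× O (charge -1, acyclic) → no; 4× O (acyclic) → no; 3× C (acyclic) → no; 1× F (acyclic) → no.
That gives 5 matching atoms.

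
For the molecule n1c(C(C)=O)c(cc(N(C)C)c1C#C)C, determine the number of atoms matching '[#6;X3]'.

6

Check the 15 heavy atoms by environment: 1× n (aromatic, X2) → no; 5× c (aromatic, X3) → match; 1× C (X3) → match; 1× O (X1) → no; 4× C (X4) → no; 1× N (X3) → no; 2× C (X2) → no.
Summing the matching environments: 5 + 1 = 6 matching atoms.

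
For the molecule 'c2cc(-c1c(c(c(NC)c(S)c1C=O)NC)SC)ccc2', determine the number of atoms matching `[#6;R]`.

Check the 21 heavy atoms by environment: 12× c (aromatic, in 6-ring) → match; 2× S (acyclic) → no; 4× C (acyclic) → no; 1× O (acyclic) → no; 2× N (acyclic) → no.
That gives 12 matching atoms.

12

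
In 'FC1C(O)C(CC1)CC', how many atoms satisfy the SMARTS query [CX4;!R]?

The query [CX4;!R] means: aliphatic carbon with four total connections, not in a ring.
Check the 9 heavy atoms by environment: 5× C (X4, in 5-ring) → no; 2× C (X4, acyclic) → match; 1× O (X2, acyclic) → no; 1× F (X1, acyclic) → no.
That gives 2 matching atoms.

2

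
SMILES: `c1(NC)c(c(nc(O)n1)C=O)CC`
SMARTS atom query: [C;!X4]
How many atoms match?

1

The query [C;!X4] means: aliphatic carbon that does not have four total connections.
Check the 13 heavy atoms by environment: 2× n (aromatic, X2) → no; 4× c (aromatic, X3) → no; 3× C (X4) → no; 1× N (X3) → no; 1× C (X3) → match; 1× O (X1) → no; 1× O (X2) → no.
That gives 1 matching atom.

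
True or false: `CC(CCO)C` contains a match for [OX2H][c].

The pattern [OX2H][c] describes a hydroxyl oxygen attached to an aromatic carbon — a phenol.
The closest candidate here is a hydroxyl group (-OH), but the -OH is on an aliphatic carbon, not an aromatic c. No other fragment satisfies the full query, so there is no match.

False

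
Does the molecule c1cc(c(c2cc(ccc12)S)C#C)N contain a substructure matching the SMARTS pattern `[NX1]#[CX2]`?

No

The pattern [NX1]#[CX2] describes a nitrogen triple-bonded to a two-connected carbon — a nitrile.
The closest candidate here is a primary amino group (-NH2), but the nitrogen is NX3 (three connections), not NX1 triple-bonded. No other fragment satisfies the full query, so there is no match.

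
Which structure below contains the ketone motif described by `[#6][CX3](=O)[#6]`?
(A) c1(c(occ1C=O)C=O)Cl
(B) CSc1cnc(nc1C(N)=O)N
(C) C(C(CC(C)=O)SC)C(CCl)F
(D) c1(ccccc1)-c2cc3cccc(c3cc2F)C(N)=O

C

[#6][CX3](=O)[#6] describes a carbonyl carbon (no H) flanked by two carbons (a ketone).
(A) has an aldehyde (-CHO) but the carbonyl carbon has H1, so it is not flanked by two carbons.
(B) has a primary amide (-C(=O)NH2) but one neighbour of the carbonyl carbon is N, not C.
(C) contains an acetyl/ketone group (-C(=O)CH3), which satisfies every atom and bond constraint.
(D) has a primary amide (-C(=O)NH2) but one neighbour of the carbonyl carbon is N, not C.
So the answer is (C).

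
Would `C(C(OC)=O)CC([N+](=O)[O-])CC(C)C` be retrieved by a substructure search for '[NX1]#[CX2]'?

The pattern [NX1]#[CX2] describes a nitrogen triple-bonded to a two-connected carbon — a nitrile.
The closest candidate here is a nitro group (-[N+](=O)[O-]), but there is no C#N triple bond. No other fragment satisfies the full query, so there is no match.

No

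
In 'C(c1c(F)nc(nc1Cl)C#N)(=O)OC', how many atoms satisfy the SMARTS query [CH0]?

2

Check the 14 heavy atoms by environment: 2× n (aromatic, H0) → no; 4× c (aromatic, H0) → no; 1× F (H0) → no; 2× C (H0) → match; 2× O (H0) → no; 1× C (H3) → no; 1× N (H0) → no; 1× Cl (H0) → no.
That gives 2 matching atoms.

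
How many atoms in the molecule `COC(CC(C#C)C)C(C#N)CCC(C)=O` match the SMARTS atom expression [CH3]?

3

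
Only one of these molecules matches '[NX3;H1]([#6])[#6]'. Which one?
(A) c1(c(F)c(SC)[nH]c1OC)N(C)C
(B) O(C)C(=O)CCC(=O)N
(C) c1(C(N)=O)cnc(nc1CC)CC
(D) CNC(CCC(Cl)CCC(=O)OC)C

[NX3;H1]([#6])[#6] describes a trivalent nitrogen with one H, bonded to two carbons (a secondary amine).
(A) has a dimethylamino group (-N(CH3)2) but the nitrogen has H0, not H1.
(B) has a primary amide (-C(=O)NH2) but the -C(=O)NH2 nitrogen has H2, not H1.
(C) has a primary amide (-C(=O)NH2) but the -C(=O)NH2 nitrogen has H2, not H1.
(D) contains an N-methylamino group (-NHCH3), which satisfies every atom and bond constraint.
So the answer is (D).

D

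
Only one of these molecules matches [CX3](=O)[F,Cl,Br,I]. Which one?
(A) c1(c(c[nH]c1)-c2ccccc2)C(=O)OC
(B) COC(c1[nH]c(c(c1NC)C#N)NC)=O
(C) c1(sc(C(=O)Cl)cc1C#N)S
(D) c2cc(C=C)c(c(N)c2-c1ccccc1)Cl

C

[CX3](=O)[F,Cl,Br,I] describes a carbonyl carbon bonded to a halogen (an acyl halide).
(A) has a methyl-ester group (-C(=O)OCH3) but the carbonyl is bonded to -O-C, not to a halogen.
(B) has a methyl-ester group (-C(=O)OCH3) but the carbonyl is bonded to -O-C, not to a halogen.
(C) contains an acyl chloride (-C(=O)Cl), which satisfies every atom and bond constraint.
(D) has a chloro substituent but the Cl is not on a carbonyl carbon.
So the answer is (C).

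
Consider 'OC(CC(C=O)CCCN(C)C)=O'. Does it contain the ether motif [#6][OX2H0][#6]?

The pattern [#6][OX2H0][#6] describes an aliphatic oxygen bridging two carbons with no H on the oxygen — an ether.
The closest candidate here is a carboxylic acid group (-C(=O)OH), but the -OH oxygen has H1; the =O is OX1, not OX2. No other fragment satisfies the full query, so there is no match.

No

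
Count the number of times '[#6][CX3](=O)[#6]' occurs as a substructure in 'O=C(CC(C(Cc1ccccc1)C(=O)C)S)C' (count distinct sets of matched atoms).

2

[#6][CX3](=O)[#6] is the SMARTS for a ketone: a carbonyl carbon (no H) flanked by two carbons.
The molecule carries 2 separate instances of an acetyl/ketone group (-C(=O)CH3) meeting every constraint; each maps to a distinct set of atoms, giving 2 matches.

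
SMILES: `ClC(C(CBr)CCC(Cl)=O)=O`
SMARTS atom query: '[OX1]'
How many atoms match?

2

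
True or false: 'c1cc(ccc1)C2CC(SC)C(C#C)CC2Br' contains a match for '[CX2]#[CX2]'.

The pattern [CX2]#[CX2] describes a carbon-carbon triple bond — an alkyne.
The molecule carries an ethynyl group (-C#CH), whose atoms satisfy every constraint of the query, so the pattern matches.

True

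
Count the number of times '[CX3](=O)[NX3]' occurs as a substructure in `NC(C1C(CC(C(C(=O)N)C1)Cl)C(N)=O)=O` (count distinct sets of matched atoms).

[CX3](=O)[NX3] is the SMARTS for an amide: a carbonyl carbon bonded to a trivalent nitrogen.
The molecule carries 3 separate instances of a primary amide (-C(=O)NH2) meeting every constraint; each maps to a distinct set of atoms, giving 3 matches.

3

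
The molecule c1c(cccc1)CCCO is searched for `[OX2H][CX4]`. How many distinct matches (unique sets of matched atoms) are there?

1

[OX2H][CX4] is the SMARTS for an aliphatic alcohol: a hydroxyl oxygen bound to an sp3 (X4) carbon.
Exactly one fragment in the molecule meets all constraints, giving 1 match.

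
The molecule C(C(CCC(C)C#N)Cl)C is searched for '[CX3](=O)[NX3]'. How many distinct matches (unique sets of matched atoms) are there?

[CX3](=O)[NX3] is the SMARTS for an amide: a carbonyl carbon bonded to a trivalent nitrogen.
The molecule has a nitrile (-C#N), but the nitrile N is NX1 (triple-bonded), not NX3; nothing else fits, so there are 0 matches.

0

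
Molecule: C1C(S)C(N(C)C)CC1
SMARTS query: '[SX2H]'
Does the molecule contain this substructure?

Yes

The pattern [SX2H] describes an aliphatic sulfur with two connections, one being H — a thiol.
The molecule carries a thiol (-SH), whose atoms satisfy every constraint of the query, so the pattern matches.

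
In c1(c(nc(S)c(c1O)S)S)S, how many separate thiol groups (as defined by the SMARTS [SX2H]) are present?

4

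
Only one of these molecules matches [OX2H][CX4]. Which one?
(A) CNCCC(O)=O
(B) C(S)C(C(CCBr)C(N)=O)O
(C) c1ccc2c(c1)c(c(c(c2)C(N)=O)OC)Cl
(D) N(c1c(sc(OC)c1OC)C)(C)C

[OX2H][CX4] describes a hydroxyl oxygen bound to an sp3 (X4) carbon (an aliphatic alcohol).
(A) has a carboxylic acid group (-C(=O)OH) but the -OH is on a CX3 carbonyl carbon, not a CX4 carbon.
(B) contains a hydroxyl group (-OH), which satisfies every atom and bond constraint.
(C) has a methoxy ether (-OCH3) but the oxygen has H0 (ether), not H1.
(D) has a methoxy ether (-OCH3) but the oxygen has H0 (ether), not H1.
So the answer is (B).

B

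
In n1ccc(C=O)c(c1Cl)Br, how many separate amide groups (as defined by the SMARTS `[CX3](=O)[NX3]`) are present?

0

[CX3](=O)[NX3] is the SMARTS for an amide: a carbonyl carbon bonded to a trivalent nitrogen.
No fragment in the molecule satisfies every constraint, giving 0 matches.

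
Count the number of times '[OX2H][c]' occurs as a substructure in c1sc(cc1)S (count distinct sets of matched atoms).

0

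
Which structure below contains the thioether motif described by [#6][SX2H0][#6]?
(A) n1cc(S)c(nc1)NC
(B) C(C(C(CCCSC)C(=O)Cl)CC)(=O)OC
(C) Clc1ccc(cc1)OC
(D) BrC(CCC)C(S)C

B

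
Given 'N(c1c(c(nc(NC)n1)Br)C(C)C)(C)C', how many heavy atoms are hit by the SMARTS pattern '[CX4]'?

Check the 15 heavy atoms by environment: 2× n (aromatic, X2) → no; 4× c (aromatic, X3) → no; 2× N (X3) → no; 6× C (X4) → match; 1× Br (X1) → no.
That gives 6 matching atoms.

6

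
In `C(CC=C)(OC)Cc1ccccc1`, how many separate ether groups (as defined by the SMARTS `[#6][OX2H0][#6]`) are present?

[#6][OX2H0][#6] is the SMARTS for an ether: an aliphatic oxygen bridging two carbons with no H on the oxygen.
Exactly one fragment in the molecule meets all constraints, giving 1 match.

1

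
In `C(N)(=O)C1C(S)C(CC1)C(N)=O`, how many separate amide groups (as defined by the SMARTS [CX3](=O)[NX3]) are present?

2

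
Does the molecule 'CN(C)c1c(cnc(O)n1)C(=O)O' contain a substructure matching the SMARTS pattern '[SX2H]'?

No

The pattern [SX2H] describes an aliphatic sulfur with two connections, one being H — a thiol.
The closest candidate here is a hydroxyl group (-OH), but it is an -OH, not an -SH. No other fragment satisfies the full query, so there is no match.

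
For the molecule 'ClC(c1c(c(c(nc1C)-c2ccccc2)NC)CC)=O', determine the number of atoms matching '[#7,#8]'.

The query [#7,#8] means: nitrogen or oxygen (comma = OR).
Check the 20 heavy atoms by environment: 1× n (aromatic) → match; 11× c (aromatic) → no; 1× N → match; 5× C → no; 1× O → match; 1× Cl → no.
Summing the matching environments: 1 + 1 + 1 = 3 matching atoms.

3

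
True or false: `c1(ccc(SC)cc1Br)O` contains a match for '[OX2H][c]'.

True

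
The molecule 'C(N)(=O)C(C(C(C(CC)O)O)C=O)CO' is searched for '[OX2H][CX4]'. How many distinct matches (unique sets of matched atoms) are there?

3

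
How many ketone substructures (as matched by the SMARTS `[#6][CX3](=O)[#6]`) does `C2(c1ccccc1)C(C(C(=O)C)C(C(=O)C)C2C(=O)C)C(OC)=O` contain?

3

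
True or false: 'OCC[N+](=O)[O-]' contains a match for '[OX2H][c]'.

False

The pattern [OX2H][c] describes a hydroxyl oxygen attached to an aromatic carbon — a phenol.
The closest candidate here is a hydroxyl group (-OH), but the -OH is on an aliphatic carbon, not an aromatic c. No other fragment satisfies the full query, so there is no match.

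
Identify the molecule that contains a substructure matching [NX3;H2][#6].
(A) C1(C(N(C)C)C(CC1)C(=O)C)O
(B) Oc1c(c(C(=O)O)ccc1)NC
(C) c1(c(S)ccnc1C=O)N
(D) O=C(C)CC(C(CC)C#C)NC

C

[NX3;H2][#6] describes a trivalent nitrogen with two H attached to carbon (a primary amine).
(A) has a dimethylamino group (-N(CH3)2) but the nitrogen has H0, not H2.
(B) has an N-methylamino group (-NHCH3) but the nitrogen bears two carbons and only one H (H1), not H2.
(C) contains a primary amino group (-NH2), which satisfies every atom and bond constraint.
(D) has an N-methylamino group (-NHCH3) but the nitrogen bears two carbons and only one H (H1), not H2.
So the answer is (C).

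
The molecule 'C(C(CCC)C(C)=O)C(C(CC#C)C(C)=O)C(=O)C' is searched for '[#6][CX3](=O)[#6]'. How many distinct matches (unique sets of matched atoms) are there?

[#6][CX3](=O)[#6] is the SMARTS for a ketone: a carbonyl carbon (no H) flanked by two carbons.
The molecule carries 3 separate instances of an acetyl/ketone group (-C(=O)CH3) meeting every constraint; each maps to a distinct set of atoms, giving 3 matches.

3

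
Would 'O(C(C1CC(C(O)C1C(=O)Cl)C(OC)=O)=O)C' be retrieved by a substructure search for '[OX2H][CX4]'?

The pattern [OX2H][CX4] describes a hydroxyl oxygen bound to an sp3 (X4) carbon — an aliphatic alcohol.
The molecule carries a hydroxyl group (-OH), whose atoms satisfy every constraint of the query, so the pattern matches.

Yes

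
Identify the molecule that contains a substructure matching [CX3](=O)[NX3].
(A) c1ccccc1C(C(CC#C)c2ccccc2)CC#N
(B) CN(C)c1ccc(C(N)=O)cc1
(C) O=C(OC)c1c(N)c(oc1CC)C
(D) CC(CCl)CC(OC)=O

B

[CX3](=O)[NX3] describes a carbonyl carbon bonded to a trivalent nitrogen (an amide).
(A) has a nitrile (-C#N) but the nitrile N is NX1 (triple-bonded), not NX3.
(B) contains a primary amide (-C(=O)NH2), which satisfies every atom and bond constraint.
(C) has a primary amino group (-NH2) but the -NH2 is not attached to a carbonyl carbon.
(D) has a methyl-ester group (-C(=O)OCH3) but the carbonyl is bonded to O, not to an NX3 nitrogen.
So the answer is (B).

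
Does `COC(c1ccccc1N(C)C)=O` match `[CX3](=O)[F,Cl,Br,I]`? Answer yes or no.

The pattern [CX3](=O)[F,Cl,Br,I] describes a carbonyl carbon bonded to a halogen — an acyl halide.
The closest candidate here is a methyl-ester group (-C(=O)OCH3), but the carbonyl is bonded to -O-C, not to a halogen. No other fragment satisfies the full query, so there is no match.

No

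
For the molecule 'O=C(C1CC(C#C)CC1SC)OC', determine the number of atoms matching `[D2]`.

5

The query [D2] means: atom with exactly two heavy-atom neighbours.
Check the 13 heavy atoms by environment: 3× C (D2) → match; 4× C (D3) → no; 1× S (D2) → match; 3× C (D1) → no; 1× O (D1) → no; 1× O (D2) → match.
Summing the matching environments: 3 + 1 + 1 = 5 matching atoms.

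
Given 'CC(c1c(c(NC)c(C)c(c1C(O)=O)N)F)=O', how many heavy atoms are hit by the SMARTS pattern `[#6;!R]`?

Check the 17 heavy atoms by environment: 6× c (aromatic, in 6-ring) → no; 2× N (acyclic) → no; 5× C (acyclic) → match; 3× O (acyclic) → no; 1× F (acyclic) → no.
That gives 5 matching atoms.

5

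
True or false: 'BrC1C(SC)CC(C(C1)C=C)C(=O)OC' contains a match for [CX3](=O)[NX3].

False

The pattern [CX3](=O)[NX3] describes a carbonyl carbon bonded to a trivalent nitrogen — an amide.
The closest candidate here is a methyl-ester group (-C(=O)OCH3), but the carbonyl is bonded to O, not to an NX3 nitrogen. No other fragment satisfies the full query, so there is no match.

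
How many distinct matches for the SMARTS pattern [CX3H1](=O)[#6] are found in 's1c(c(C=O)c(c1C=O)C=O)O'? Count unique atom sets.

3

[CX3H1](=O)[#6] is the SMARTS for an aldehyde: an sp2 carbon with one H, double-bonded to O and single-bonded to carbon.
The molecule carries 3 separate instances of an aldehyde (-CHO) meeting every constraint; each maps to a distinct set of atoms, giving 3 matches.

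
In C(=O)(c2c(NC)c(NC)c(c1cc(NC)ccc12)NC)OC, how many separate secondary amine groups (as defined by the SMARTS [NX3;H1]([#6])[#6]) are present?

4

[NX3;H1]([#6])[#6] is the SMARTS for a secondary amine: a trivalent nitrogen with one H, bonded to two carbons.
The molecule carries 4 separate instances of an N-methylamino group (-NHCH3) meeting every constraint; each maps to a distinct set of atoms, giving 4 matches.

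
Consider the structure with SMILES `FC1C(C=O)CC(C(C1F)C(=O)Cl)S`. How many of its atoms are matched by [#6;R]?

Check the 14 heavy atoms by environment: 6× C (in 6-ring) → match; 1× S (acyclic) → no; 2× F (acyclic) → no; 2× C (acyclic) → no; 2× O (acyclic) → no; 1× Cl (acyclic) → no.
That gives 6 matching atoms.

6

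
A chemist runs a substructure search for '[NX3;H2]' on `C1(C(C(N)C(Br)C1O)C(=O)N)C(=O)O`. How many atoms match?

2

The query [NX3;H2] means: aliphatic N with 3 total connections, two of them H — an -NH2 nitrogen (amine or amide).
Check the 14 heavy atoms by environment: 5× C (H1, X4) → no; 1× Br (H0, X1) → no; 2× N (H2, X3) → match; 2× O (H1, X2) → no; 2× C (H0, X3) → no; 2× O (H0, X1) → no.
That gives 2 matching atoms.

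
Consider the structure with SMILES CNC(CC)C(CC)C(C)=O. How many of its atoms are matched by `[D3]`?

Check the 11 heavy atoms by environment: 4× C (D1) → no; 2× C (D2) → no; 3× C (D3) → match; 1× O (D1) → no; 1× N (D2) → no.
That gives 3 matching atoms.

3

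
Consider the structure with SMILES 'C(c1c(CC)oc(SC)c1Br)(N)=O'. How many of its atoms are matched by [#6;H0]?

The query [#6;H0] means: any carbon with no attached hydrogen.
Check the 13 heavy atoms by environment: 1× o (aromatic, H0) → no; 4× c (aromatic, H0) → match; 1× C (H2) → no; 2× C (H3) → no; 1× Br (H0) → no; 1× C (H0) → match; 1× O (H0) → no; 1× N (H2) → no; 1× S (H0) → no.
Summing the matching environments: 4 + 1 = 5 matching atoms.

5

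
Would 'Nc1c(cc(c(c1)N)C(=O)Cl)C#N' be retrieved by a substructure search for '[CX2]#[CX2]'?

No

The pattern [CX2]#[CX2] describes a carbon-carbon triple bond — an alkyne.
The closest candidate here is a nitrile (-C#N), but the triple bond is C#N, not C#C. No other fragment satisfies the full query, so there is no match.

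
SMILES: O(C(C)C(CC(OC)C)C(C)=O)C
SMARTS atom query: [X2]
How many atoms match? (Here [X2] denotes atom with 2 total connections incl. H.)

Check the 13 heavy atoms by environment: 9× C (X4) → no; 1× C (X3) → no; 1× O (X1) → no; 2× O (X2) → match.
That gives 2 matching atoms.

2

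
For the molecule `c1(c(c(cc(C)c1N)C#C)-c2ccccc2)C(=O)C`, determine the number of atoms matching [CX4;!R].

2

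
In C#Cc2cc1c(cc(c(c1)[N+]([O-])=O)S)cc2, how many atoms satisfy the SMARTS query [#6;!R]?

The query [#6;!R] means: carbon not in any ring.
Check the 16 heavy atoms by environment: 10× c (aromatic, in 6-ring) → no; 1× S (acyclic) → no; 2× C (acyclic) → match; 1× N (charge +1, acyclic) → no; 1× O (charge -1, acyclic) → no; 1× O (acyclic) → no.
That gives 2 matching atoms.

2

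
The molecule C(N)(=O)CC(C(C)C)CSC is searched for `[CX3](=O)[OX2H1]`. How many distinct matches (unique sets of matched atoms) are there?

[CX3](=O)[OX2H1] is the SMARTS for a carboxylic acid: an sp2 carbon double-bonded to O and single-bonded to an -OH oxygen.
The molecule has a primary amide (-C(=O)NH2), but the carbonyl is bonded to N, not to an -OH oxygen; nothing else fits, so there are 0 matches.

0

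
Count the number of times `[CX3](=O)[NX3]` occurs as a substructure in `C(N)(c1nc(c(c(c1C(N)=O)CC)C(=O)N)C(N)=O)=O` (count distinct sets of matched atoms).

4

[CX3](=O)[NX3] is the SMARTS for an amide: a carbonyl carbon bonded to a trivalent nitrogen.
The molecule carries 4 separate instances of a primary amide (-C(=O)NH2) meeting every constraint; each maps to a distinct set of atoms, giving 4 matches.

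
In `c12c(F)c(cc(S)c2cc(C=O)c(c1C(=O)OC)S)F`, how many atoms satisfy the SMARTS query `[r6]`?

10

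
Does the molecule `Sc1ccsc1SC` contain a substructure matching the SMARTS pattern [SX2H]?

The pattern [SX2H] describes an aliphatic sulfur with two connections, one being H — a thiol.
The molecule carries a thiol (-SH), whose atoms satisfy every constraint of the query, so the pattern matches.

Yes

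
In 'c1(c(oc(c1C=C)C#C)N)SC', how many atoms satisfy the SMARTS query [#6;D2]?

The query [#6;D2] means: any carbon bonded to exactly two heavy atoms.
Check the 12 heavy atoms by environment: 1× o (aromatic, D2) → no; 4× c (aromatic, D3) → no; 2× C (D2) → match; 3× C (D1) → no; 1× N (D1) → no; 1× S (D2) → no.
That gives 2 matching atoms.

2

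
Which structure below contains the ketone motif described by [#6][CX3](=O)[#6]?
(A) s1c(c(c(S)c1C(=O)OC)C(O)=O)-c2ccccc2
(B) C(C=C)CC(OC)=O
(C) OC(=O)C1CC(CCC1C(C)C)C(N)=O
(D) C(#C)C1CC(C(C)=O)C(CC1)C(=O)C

[#6][CX3](=O)[#6] describes a carbonyl carbon (no H) flanked by two carbons (a ketone).
(A) has a carboxylic acid group (-C(=O)OH) but one neighbour of the carbonyl carbon is O, not C.
(B) has a methyl-ester group (-C(=O)OCH3) but one neighbour of the carbonyl carbon is O, not C.
(C) has a carboxylic acid group (-C(=O)OH) but one neighbour of the carbonyl carbon is O, not C.
(D) contains an acetyl/ketone group (-C(=O)CH3), which satisfies every atom and bond constraint.
So the answer is (D).

D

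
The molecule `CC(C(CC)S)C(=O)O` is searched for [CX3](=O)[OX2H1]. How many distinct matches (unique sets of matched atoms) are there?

[CX3](=O)[OX2H1] is the SMARTS for a carboxylic acid: an sp2 carbon double-bonded to O and single-bonded to an -OH oxygen.
Exactly one fragment in the molecule meets all constraints, giving 1 match.

1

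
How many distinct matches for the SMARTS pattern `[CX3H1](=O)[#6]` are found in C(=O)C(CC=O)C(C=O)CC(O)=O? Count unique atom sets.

[CX3H1](=O)[#6] is the SMARTS for an aldehyde: an sp2 carbon with one H, double-bonded to O and single-bonded to carbon.
The molecule carries 3 separate instances of an aldehyde (-CHO) meeting every constraint; each maps to a distinct set of atoms, giving 3 matches.

3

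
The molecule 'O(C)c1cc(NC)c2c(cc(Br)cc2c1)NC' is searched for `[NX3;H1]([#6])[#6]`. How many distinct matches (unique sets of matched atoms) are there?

[NX3;H1]([#6])[#6] is the SMARTS for a secondary amine: a trivalent nitrogen with one H, bonded to two carbons.
The molecule carries 2 separate instances of an N-methylamino group (-NHCH3) meeting every constraint; each maps to a distinct set of atoms, giving 2 matches.

2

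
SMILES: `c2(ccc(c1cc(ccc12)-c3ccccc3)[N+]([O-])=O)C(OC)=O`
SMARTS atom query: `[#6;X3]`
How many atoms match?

17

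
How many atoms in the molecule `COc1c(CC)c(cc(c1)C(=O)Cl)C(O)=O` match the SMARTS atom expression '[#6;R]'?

6

The query [#6;R] means: carbon that is part of a ring.
Check the 16 heavy atoms by environment: 6× c (aromatic, in 6-ring) → match; 5× C (acyclic) → no; 4× O (acyclic) → no; 1× Cl (acyclic) → no.
That gives 6 matching atoms.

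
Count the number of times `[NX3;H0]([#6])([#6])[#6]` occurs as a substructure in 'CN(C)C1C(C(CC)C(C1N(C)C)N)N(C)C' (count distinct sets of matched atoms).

3

[NX3;H0]([#6])([#6])[#6] is the SMARTS for a tertiary amine: a trivalent nitrogen with no H, bonded to three carbons.
The molecule carries 3 separate instances of a dimethylamino group (-N(CH3)2) meeting every constraint; each maps to a distinct set of atoms, giving 3 matches.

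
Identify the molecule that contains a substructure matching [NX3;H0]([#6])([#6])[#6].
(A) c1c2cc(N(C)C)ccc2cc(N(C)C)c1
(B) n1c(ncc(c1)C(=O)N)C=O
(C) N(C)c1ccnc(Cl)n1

A

[NX3;H0]([#6])([#6])[#6] describes a trivalent nitrogen with no H, bonded to three carbons (a tertiary amine).
(A) contains a dimethylamino group (-N(CH3)2), which satisfies every atom and bond constraint.
(B) has a primary amide (-C(=O)NH2) but the amide nitrogen has H2 and only one carbon neighbour.
(C) has an N-methylamino group (-NHCH3) but the nitrogen still has one H (H1), not H0.
So the answer is (A).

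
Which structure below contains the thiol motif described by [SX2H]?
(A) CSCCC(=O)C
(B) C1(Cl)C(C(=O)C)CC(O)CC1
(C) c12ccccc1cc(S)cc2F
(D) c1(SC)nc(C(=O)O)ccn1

[SX2H] describes an aliphatic sulfur with two connections, one being H (a thiol).
(A) has a methylthio ether (-SCH3) but the sulfur has H0 (bonded to two carbons), not H1.
(B) has a hydroxyl group (-OH) but it is an -OH, not an -SH.
(C) contains a thiol (-SH), which satisfies every atom and bond constraint.
(D) has a methylthio ether (-SCH3) but the sulfur has H0 (bonded to two carbons), not H1.
So the answer is (C).

C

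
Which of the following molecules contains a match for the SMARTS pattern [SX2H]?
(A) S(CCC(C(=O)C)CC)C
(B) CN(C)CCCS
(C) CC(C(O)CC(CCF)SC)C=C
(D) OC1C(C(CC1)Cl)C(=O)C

[SX2H] describes an aliphatic sulfur with two connections, one being H (a thiol).
(A) has a methylthio ether (-SCH3) but the sulfur has H0 (bonded to two carbons), not H1.
(B) contains a thiol (-SH), which satisfies every atom and bond constraint.
(C) has a hydroxyl group (-OH) but it is an -OH, not an -SH.
(D) has a hydroxyl group (-OH) but it is an -OH, not an -SH.
So the answer is (B).

B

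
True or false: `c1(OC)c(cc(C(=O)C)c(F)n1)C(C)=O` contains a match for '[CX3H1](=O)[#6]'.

False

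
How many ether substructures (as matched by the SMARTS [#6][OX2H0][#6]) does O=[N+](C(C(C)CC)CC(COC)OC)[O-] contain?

2

[#6][OX2H0][#6] is the SMARTS for an ether: an aliphatic oxygen bridging two carbons with no H on the oxygen.
The molecule carries 2 separate instances of a methoxy ether (-OCH3) meeting every constraint; each maps to a distinct set of atoms, giving 2 matches.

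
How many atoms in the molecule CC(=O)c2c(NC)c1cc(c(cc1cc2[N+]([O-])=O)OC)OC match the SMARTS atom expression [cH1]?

3

The query [cH1] means: aromatic carbon bearing exactly one hydrogen.
Check the 22 heavy atoms by environment: 7× c (aromatic, H0) → no; 3× c (aromatic, H1) → match; 1× N (charge +1, H0) → no; 1× O (charge -1, H0) → no; 4× O (H0) → no; 4× C (H3) → no; 1× C (H0) → no; 1× N (H1) → no.
That gives 3 matching atoms.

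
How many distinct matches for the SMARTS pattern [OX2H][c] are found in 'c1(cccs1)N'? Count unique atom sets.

[OX2H][c] is the SMARTS for a phenol: a hydroxyl oxygen attached to an aromatic carbon.
No fragment in the molecule satisfies every constraint, giving 0 matches.

0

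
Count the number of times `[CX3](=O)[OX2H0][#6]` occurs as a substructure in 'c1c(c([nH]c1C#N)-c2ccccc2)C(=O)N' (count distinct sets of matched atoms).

0

[CX3](=O)[OX2H0][#6] is the SMARTS for an ester: a carbonyl carbon bonded to an oxygen that is itself bonded to carbon (no H on that O).
The molecule has a primary amide (-C(=O)NH2), but the carbonyl is bonded to N, not to an O-C linkage; nothing else fits, so there are 0 matches.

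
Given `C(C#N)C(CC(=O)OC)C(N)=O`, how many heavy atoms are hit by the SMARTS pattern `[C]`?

7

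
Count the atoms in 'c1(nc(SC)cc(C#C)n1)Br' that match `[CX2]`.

2

The query [CX2] means: C with X2: aliphatic carbon with exactly 2 total connections.
Check the 11 heavy atoms by environment: 2× n (aromatic, X2) → no; 4× c (aromatic, X3) → no; 2× C (X2) → match; 1× S (X2) → no; 1× C (X4) → no; 1× Br (X1) → no.
That gives 2 matching atoms.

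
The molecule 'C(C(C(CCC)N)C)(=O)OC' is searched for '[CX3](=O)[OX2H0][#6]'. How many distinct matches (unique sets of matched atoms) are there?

1

[CX3](=O)[OX2H0][#6] is the SMARTS for an ester: a carbonyl carbon bonded to an oxygen that is itself bonded to carbon (no H on that O).
Exactly one fragment in the molecule meets all constraints, giving 1 match.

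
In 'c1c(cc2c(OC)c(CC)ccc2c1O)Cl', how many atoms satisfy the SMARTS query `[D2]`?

6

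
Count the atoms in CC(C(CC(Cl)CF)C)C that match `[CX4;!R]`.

8

The query [CX4;!R] means: aliphatic carbon with four total connections, not in a ring.
Check the 10 heavy atoms by environment: 8× C (X4, acyclic) → match; 1× Cl (X1, acyclic) → no; 1× F (X1, acyclic) → no.
That gives 8 matching atoms.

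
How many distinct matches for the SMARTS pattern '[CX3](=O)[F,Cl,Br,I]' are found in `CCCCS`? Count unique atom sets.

0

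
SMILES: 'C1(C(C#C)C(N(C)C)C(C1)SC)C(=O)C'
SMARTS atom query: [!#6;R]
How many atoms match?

The query [!#6;R] means: non-carbon atom that is part of a ring.
Check the 15 heavy atoms by environment: 5× C (in 5-ring) → no; 7× C (acyclic) → no; 1× O (acyclic) → no; 1× N (acyclic) → no; 1× S (acyclic) → no.
No environment satisfies the query, so 0 matching atoms.

0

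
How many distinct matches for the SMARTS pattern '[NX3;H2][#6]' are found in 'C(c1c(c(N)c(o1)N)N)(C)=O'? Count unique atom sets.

3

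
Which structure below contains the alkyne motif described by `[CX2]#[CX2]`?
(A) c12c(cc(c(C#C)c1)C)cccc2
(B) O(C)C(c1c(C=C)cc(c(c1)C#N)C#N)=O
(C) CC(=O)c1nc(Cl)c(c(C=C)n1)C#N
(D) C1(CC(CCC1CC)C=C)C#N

[CX2]#[CX2] describes a carbon-carbon triple bond (an alkyne).
(A) contains an ethynyl group (-C#CH), which satisfies every atom and bond constraint.
(B) has a nitrile (-C#N) but the triple bond is C#N, not C#C.
(C) has a nitrile (-C#N) but the triple bond is C#N, not C#C.
(D) has a nitrile (-C#N) but the triple bond is C#N, not C#C.
So the answer is (A).

A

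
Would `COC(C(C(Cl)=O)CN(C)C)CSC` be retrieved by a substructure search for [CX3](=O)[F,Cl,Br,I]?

Yes

The pattern [CX3](=O)[F,Cl,Br,I] describes a carbonyl carbon bonded to a halogen — an acyl halide.
The molecule carries an acyl chloride (-C(=O)Cl), whose atoms satisfy every constraint of the query, so the pattern matches.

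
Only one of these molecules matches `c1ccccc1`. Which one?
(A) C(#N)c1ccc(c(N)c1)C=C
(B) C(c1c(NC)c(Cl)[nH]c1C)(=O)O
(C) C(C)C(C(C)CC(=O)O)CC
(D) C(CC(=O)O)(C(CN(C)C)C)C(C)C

A

c1ccccc1 describes six aromatic carbons in a ring (a benzene ring).
(A) contains the required atom environment, so the pattern matches.
(B) has a methyl group (-CH3) but no six-membered all-carbon aromatic ring is present.
(C) has a methyl group (-CH3) but no six-membered all-carbon aromatic ring is present.
(D) has a methyl group (-CH3) but no six-membered all-carbon aromatic ring is present.
So the answer is (A).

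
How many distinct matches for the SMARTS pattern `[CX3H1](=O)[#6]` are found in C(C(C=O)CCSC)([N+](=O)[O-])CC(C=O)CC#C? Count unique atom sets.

2

[CX3H1](=O)[#6] is the SMARTS for an aldehyde: an sp2 carbon with one H, double-bonded to O and single-bonded to carbon.
The molecule carries 2 separate instances of an aldehyde (-CHO) meeting every constraint; each maps to a distinct set of atoms, giving 2 matches.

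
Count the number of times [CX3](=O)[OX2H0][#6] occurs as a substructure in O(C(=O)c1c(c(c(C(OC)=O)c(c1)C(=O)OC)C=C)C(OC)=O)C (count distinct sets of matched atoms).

[CX3](=O)[OX2H0][#6] is the SMARTS for an ester: a carbonyl carbon bonded to an oxygen that is itself bonded to carbon (no H on that O).
The molecule carries 4 separate instances of a methyl-ester group (-C(=O)OCH3) meeting every constraint; each maps to a distinct set of atoms, giving 4 matches.

4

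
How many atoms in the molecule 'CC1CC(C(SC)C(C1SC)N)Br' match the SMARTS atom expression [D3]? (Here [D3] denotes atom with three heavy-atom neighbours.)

The query [D3] means: atom with exactly three heavy-atom neighbours.
Check the 13 heavy atoms by environment: 1× C (D2) → no; 5× C (D3) → match; 3× C (D1) → no; 2× S (D2) → no; 1× Br (D1) → no; 1× N (D1) → no.
That gives 5 matching atoms.

5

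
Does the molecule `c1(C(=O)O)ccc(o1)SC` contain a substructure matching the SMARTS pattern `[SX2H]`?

No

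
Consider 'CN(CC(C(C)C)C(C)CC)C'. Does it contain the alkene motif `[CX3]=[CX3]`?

No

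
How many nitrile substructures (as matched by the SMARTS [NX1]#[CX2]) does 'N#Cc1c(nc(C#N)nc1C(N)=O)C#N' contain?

3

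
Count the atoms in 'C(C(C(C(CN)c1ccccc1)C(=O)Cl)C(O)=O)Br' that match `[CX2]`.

0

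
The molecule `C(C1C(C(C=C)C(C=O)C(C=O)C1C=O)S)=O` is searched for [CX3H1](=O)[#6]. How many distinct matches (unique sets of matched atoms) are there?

4

[CX3H1](=O)[#6] is the SMARTS for an aldehyde: an sp2 carbon with one H, double-bonded to O and single-bonded to carbon.
The molecule carries 4 separate instances of an aldehyde (-CHO) meeting every constraint; each maps to a distinct set of atoms, giving 4 matches.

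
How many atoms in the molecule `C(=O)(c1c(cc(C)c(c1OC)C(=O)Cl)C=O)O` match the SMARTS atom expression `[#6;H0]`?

The query [#6;H0] means: any carbon with no attached hydrogen.
Check the 17 heavy atoms by environment: 5× c (aromatic, H0) → match; 1× c (aromatic, H1) → no; 2× C (H0) → match; 4× O (H0) → no; 1× O (H1) → no; 1× C (H1) → no; 1× Cl (H0) → no; 2× C (H3) → no.
Summing the matching environments: 5 + 2 = 7 matching atoms.

7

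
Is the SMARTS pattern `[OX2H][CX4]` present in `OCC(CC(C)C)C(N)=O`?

The pattern [OX2H][CX4] describes a hydroxyl oxygen bound to an sp3 (X4) carbon — an aliphatic alcohol.
The molecule carries a hydroxyl group (-OH), whose atoms satisfy every constraint of the query, so the pattern matches.

Yes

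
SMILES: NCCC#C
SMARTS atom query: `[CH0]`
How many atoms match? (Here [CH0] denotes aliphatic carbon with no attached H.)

Check the 5 heavy atoms by environment: 2× C (H2) → no; 1× N (H2) → no; 1× C (H0) → match; 1× C (H1) → no.
That gives 1 matching atom.

1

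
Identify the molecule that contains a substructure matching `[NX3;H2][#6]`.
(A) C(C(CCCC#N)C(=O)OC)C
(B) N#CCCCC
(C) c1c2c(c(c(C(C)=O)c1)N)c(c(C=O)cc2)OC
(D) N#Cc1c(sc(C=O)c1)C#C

C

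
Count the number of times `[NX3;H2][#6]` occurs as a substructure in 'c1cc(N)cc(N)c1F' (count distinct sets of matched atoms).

[NX3;H2][#6] is the SMARTS for a primary amine: a trivalent nitrogen with two H attached to carbon.
The molecule carries 2 separate instances of a primary amino group (-NH2) meeting every constraint; each maps to a distinct set of atoms, giving 2 matches.

2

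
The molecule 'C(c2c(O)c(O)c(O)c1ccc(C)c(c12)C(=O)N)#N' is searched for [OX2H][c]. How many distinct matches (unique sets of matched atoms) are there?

3

[OX2H][c] is the SMARTS for a phenol: a hydroxyl oxygen attached to an aromatic carbon.
The molecule carries 3 separate instances of a hydroxyl group (-OH) meeting every constraint; each maps to a distinct set of atoms, giving 3 matches.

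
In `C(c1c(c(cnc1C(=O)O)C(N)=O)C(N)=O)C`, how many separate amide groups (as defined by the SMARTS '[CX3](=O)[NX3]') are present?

[CX3](=O)[NX3] is the SMARTS for an amide: a carbonyl carbon bonded to a trivalent nitrogen.
The molecule carries 2 separate instances of a primary amide (-C(=O)NH2) meeting every constraint; each maps to a distinct set of atoms, giving 2 matches.

2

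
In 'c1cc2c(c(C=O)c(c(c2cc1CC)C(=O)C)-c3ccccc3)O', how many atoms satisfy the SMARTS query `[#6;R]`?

16

The query [#6;R] means: carbon that is part of a ring.
Check the 24 heavy atoms by environment: 16× c (aromatic, in 6-ring) → match; 5× C (acyclic) → no; 3× O (acyclic) → no.
That gives 16 matching atoms.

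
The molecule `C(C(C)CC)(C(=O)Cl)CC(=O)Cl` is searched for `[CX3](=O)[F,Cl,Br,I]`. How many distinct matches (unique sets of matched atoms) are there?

2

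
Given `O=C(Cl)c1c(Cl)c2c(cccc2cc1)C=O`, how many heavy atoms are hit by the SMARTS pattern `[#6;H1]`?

6

Check the 16 heavy atoms by environment: 5× c (aromatic, H0) → no; 5× c (aromatic, H1) → match; 2× Cl (H0) → no; 1× C (H0) → no; 2× O (H0) → no; 1× C (H1) → match.
Summing the matching environments: 5 + 1 = 6 matching atoms.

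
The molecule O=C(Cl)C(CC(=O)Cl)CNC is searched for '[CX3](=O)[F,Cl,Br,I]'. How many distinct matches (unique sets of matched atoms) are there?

[CX3](=O)[F,Cl,Br,I] is the SMARTS for an acyl halide: a carbonyl carbon bonded to a halogen.
The molecule carries 2 separate instances of an acyl chloride (-C(=O)Cl) meeting every constraint; each maps to a distinct set of atoms, giving 2 matches.

2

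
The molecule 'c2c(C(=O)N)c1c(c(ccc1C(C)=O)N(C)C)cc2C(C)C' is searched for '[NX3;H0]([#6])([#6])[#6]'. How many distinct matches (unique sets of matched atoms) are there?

1

[NX3;H0]([#6])([#6])[#6] is the SMARTS for a tertiary amine: a trivalent nitrogen with no H, bonded to three carbons.
Exactly one fragment in the molecule meets all constraints, giving 1 match.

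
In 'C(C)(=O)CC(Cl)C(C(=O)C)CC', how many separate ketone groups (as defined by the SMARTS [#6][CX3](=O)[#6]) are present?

2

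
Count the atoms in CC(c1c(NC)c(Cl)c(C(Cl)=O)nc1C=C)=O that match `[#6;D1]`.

Check the 17 heavy atoms by environment: 1× n (aromatic, D2) → no; 5× c (aromatic, D3) → no; 2× Cl (D1) → no; 1× C (D2) → no; 3× C (D1) → match; 2× C (D3) → no; 2× O (D1) → no; 1× N (D2) → no.
That gives 3 matching atoms.

3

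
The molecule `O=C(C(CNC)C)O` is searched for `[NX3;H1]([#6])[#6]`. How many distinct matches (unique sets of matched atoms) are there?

[NX3;H1]([#6])[#6] is the SMARTS for a secondary amine: a trivalent nitrogen with one H, bonded to two carbons.
Exactly one fragment in the molecule meets all constraints, giving 1 match.

1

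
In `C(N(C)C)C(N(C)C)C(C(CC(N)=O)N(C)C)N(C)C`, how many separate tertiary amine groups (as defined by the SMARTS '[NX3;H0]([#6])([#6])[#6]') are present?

[NX3;H0]([#6])([#6])[#6] is the SMARTS for a tertiary amine: a trivalent nitrogen with no H, bonded to three carbons.
The molecule carries 4 separate instances of a dimethylamino group (-N(CH3)2) meeting every constraint; each maps to a distinct set of atoms, giving 4 matches.

4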